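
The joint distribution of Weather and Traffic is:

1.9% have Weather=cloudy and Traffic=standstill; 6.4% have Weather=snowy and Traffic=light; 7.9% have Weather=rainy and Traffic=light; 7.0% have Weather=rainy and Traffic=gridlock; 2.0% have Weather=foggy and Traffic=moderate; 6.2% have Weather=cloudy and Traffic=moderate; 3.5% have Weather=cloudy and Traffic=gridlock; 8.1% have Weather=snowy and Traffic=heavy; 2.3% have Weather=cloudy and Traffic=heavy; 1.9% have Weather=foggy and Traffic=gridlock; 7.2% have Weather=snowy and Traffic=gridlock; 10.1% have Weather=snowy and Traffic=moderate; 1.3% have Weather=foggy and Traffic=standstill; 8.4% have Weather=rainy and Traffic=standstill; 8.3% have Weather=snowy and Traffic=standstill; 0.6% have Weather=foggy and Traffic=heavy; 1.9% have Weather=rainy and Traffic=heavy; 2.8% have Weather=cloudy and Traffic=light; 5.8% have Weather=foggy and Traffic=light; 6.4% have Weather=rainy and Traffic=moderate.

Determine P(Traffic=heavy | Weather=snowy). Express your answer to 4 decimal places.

0.2020

P(Weather=snowy) = 0.064 + 0.101 + 0.081 + 0.072 + 0.083 = 0.401.
P(Traffic=heavy | Weather=snowy) = 0.081/0.401 = 0.2020.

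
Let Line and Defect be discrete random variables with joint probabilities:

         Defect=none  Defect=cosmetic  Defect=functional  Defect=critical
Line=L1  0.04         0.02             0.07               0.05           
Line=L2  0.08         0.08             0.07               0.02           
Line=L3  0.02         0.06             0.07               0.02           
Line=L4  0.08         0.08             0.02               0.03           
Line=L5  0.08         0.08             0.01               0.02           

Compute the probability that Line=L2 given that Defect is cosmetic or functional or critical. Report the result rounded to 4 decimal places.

P(Defect=cosmetic) = 0.02 + 0.08 + 0.06 + 0.08 + 0.08 = 0.32.
P(Defect=functional) = 0.07 + 0.07 + 0.07 + 0.02 + 0.01 = 0.24.
P(Defect=critical) = 0.05 + 0.02 + 0.02 + 0.03 + 0.02 = 0.14.
P(Defect ∈ {cosmetic, functional, critical}) = 0.32 + 0.24 + 0.14 = 0.70; P(Line=L2, Defect ∈ {cosmetic, functional, critical}) = 0.08 + 0.07 + 0.02 = 0.17.
P(Line=L2 | Defect ∈ {cosmetic, functional, critical}) = 0.17/0.70 = 0.2429.

0.2429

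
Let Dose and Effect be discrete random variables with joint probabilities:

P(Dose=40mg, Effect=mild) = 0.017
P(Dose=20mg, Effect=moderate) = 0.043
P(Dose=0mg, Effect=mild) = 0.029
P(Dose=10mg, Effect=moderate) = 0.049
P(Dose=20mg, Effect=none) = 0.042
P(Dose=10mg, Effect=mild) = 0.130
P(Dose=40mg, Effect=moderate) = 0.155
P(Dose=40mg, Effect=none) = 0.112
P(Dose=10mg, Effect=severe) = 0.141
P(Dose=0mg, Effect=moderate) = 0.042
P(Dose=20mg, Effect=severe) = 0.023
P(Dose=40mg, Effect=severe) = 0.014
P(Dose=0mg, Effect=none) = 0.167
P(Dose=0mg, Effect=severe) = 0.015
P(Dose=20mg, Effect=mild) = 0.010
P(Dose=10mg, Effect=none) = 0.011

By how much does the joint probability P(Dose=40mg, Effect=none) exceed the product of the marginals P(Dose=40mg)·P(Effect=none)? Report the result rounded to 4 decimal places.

0.0131

P(Dose=40mg) = 0.112 + 0.017 + 0.155 + 0.014 = 0.298.
P(Effect=none) = 0.167 + 0.011 + 0.042 + 0.112 = 0.332.
P(Dose=40mg, Effect=none) − P(Dose=40mg)P(Effect=none) = 0.112 − 0.298×0.332 = 0.0131.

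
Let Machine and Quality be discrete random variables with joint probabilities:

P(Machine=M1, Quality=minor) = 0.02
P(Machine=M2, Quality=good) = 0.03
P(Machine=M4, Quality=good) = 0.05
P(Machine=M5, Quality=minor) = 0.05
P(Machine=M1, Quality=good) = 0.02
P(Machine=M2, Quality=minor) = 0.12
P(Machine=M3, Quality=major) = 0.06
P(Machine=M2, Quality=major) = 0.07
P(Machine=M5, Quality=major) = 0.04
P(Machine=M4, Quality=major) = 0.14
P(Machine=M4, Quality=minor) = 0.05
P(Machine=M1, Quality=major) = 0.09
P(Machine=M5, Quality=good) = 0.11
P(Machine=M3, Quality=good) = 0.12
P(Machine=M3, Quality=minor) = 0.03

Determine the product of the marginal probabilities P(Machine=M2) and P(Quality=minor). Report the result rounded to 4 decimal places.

0.0594

P(Machine=M2) = 0.03 + 0.12 + 0.07 = 0.22.
P(Quality=minor) = 0.02 + 0.12 + 0.03 + 0.05 + 0.05 = 0.27.
Product: 0.22 × 0.27 = 0.0594.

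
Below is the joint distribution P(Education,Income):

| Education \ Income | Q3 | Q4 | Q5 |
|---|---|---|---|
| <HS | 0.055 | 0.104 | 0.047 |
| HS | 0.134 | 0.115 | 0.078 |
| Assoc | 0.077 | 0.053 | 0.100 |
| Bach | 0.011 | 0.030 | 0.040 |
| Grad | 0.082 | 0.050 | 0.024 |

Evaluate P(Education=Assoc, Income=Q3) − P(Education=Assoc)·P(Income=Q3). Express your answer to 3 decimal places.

-0.006

P(Education=Assoc) = 0.077 + 0.053 + 0.100 = 0.230.
P(Income=Q3) = 0.055 + 0.134 + 0.077 + 0.011 + 0.082 = 0.359.
P(Education=Assoc, Income=Q3) − P(Education=Assoc)P(Income=Q3) = 0.077 − 0.230×0.359 = -0.006.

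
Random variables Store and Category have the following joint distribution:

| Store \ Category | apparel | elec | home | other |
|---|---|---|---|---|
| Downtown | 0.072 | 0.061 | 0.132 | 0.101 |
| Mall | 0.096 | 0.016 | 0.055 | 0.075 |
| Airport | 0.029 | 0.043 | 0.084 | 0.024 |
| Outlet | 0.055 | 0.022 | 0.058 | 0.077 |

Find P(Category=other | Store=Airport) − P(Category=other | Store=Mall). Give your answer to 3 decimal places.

P(Store=Airport) = 0.029 + 0.043 + 0.084 + 0.024 = 0.180; P(Category=other | Store=Airport) = 0.024/0.180 = 0.1333.
P(Store=Mall) = 0.096 + 0.016 + 0.055 + 0.075 = 0.242; P(Category=other | Store=Mall) = 0.075/0.242 = 0.3099.
Difference = -0.177.

-0.177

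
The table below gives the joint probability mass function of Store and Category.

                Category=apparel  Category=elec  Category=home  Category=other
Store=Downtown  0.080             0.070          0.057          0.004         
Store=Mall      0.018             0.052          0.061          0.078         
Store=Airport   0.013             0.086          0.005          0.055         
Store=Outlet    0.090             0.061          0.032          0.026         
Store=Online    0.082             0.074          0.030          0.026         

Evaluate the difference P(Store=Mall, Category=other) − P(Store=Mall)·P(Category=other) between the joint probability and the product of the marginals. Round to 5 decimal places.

0.03850

P(Store=Mall) = 0.018 + 0.052 + 0.061 + 0.078 = 0.209.
P(Category=other) = 0.004 + 0.078 + 0.055 + 0.026 + 0.026 = 0.189.
P(Store=Mall, Category=other) − P(Store=Mall)P(Category=other) = 0.078 − 0.209×0.189 = 0.03850.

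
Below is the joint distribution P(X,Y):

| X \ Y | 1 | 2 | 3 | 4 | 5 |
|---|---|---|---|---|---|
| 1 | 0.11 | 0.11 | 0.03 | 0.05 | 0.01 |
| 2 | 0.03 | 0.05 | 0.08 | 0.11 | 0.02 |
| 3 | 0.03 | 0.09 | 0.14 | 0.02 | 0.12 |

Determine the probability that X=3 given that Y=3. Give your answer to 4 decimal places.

P(Y=3) = 0.03 + 0.08 + 0.14 = 0.25.
P(X=3 | Y=3) = 0.14/0.25 = 0.5600.

0.5600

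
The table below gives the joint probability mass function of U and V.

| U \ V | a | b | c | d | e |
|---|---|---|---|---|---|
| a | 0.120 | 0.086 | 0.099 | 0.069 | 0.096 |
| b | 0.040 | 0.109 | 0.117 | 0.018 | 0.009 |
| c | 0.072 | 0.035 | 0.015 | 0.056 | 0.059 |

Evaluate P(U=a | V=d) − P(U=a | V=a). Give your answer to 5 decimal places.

-0.03472

P(V=d) = 0.069 + 0.018 + 0.056 = 0.143; P(U=a | V=d) = 0.069/0.143 = 0.482517.
P(V=a) = 0.120 + 0.040 + 0.072 = 0.232; P(U=a | V=a) = 0.120/0.232 = 0.517241.
Difference = -0.03472.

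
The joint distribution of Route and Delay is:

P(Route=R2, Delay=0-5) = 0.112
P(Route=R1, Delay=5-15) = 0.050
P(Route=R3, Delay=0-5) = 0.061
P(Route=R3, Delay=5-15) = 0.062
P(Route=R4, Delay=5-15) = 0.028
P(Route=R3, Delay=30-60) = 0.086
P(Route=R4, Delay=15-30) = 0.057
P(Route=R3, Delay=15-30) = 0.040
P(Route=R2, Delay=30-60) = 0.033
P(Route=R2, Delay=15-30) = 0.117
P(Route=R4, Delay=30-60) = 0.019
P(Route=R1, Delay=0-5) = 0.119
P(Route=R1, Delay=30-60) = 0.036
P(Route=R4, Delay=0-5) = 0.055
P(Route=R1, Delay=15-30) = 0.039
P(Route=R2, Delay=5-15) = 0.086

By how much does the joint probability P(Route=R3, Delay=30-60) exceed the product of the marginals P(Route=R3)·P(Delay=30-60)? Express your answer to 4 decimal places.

P(Route=R3) = 0.061 + 0.062 + 0.040 + 0.086 = 0.249.
P(Delay=30-60) = 0.036 + 0.033 + 0.086 + 0.019 = 0.174.
P(Route=R3, Delay=30-60) − P(Route=R3)P(Delay=30-60) = 0.086 − 0.249×0.174 = 0.0427.

0.0427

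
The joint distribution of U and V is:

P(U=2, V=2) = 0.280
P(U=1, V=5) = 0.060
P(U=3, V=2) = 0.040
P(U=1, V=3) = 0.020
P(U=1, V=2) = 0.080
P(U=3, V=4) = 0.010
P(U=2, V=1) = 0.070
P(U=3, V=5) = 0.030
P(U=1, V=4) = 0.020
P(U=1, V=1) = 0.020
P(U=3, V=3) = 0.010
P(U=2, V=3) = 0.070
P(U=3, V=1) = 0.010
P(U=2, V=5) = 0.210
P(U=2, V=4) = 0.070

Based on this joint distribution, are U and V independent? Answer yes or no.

yes

Every cell satisfies P(U,V) = P(U)·P(V). For instance P(U=1) = 0.200, P(V=2) = 0.400, and 0.200×0.400 = 0.080 matches the joint entry. So U and V are independent.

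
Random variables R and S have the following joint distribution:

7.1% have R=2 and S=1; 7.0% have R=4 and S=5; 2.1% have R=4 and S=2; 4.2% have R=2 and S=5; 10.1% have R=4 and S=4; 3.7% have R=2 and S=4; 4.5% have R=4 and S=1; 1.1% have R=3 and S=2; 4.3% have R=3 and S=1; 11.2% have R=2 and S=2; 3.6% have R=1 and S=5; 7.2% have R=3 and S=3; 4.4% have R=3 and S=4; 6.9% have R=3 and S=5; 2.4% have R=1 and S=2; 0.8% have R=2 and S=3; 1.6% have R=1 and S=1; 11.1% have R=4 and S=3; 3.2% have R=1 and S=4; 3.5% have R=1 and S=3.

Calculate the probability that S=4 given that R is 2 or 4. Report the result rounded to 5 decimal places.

P(R=2) = 0.071 + 0.112 + 0.008 + 0.037 + 0.042 = 0.270.
P(R=4) = 0.045 + 0.021 + 0.111 + 0.101 + 0.070 = 0.348.
P(R ∈ {2, 4}) = 0.270 + 0.348 = 0.618; P(S=4, R ∈ {2, 4}) = 0.037 + 0.101 = 0.138.
P(S=4 | R ∈ {2, 4}) = 0.138/0.618 = 0.22330.

0.22330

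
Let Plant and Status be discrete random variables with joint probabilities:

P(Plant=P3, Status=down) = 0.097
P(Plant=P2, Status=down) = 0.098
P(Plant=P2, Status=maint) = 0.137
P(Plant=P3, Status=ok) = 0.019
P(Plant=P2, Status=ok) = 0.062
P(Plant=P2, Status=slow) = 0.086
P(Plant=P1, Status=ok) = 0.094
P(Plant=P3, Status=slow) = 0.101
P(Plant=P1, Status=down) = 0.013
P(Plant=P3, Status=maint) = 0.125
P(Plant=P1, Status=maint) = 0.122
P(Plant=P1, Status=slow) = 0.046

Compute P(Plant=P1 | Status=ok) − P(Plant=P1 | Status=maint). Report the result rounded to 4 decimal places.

P(Status=ok) = 0.094 + 0.062 + 0.019 = 0.175; P(Plant=P1 | Status=ok) = 0.094/0.175 = 0.53714.
P(Status=maint) = 0.122 + 0.137 + 0.125 = 0.384; P(Plant=P1 | Status=maint) = 0.122/0.384 = 0.31771.
Difference = 0.2194.

0.2194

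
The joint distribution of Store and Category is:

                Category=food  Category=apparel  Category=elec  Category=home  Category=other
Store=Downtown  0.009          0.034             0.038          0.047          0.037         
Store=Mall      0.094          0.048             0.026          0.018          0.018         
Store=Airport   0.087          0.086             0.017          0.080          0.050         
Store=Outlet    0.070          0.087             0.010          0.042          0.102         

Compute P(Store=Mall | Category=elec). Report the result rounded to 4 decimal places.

0.2857

P(Category=elec) = 0.038 + 0.026 + 0.017 + 0.010 = 0.091.
P(Store=Mall | Category=elec) = 0.026/0.091 = 0.2857.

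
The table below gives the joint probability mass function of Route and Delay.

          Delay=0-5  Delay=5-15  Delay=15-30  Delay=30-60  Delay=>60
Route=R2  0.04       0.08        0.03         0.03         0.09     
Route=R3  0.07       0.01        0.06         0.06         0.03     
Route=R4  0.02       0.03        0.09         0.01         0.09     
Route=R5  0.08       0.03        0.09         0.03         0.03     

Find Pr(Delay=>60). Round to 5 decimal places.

0.24000

P(Delay=>60) = 0.09 + 0.03 + 0.09 + 0.03 = 0.24.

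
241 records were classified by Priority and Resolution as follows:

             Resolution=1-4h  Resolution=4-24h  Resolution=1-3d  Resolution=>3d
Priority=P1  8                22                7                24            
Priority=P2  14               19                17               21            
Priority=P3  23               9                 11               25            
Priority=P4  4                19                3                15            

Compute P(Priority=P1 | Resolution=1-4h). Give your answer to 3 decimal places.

0.163

Total with Resolution=1-4h: 8 + 14 + 23 + 4 = 49.
P(Priority=P1 | Resolution=1-4h) = 8/49 = 0.163.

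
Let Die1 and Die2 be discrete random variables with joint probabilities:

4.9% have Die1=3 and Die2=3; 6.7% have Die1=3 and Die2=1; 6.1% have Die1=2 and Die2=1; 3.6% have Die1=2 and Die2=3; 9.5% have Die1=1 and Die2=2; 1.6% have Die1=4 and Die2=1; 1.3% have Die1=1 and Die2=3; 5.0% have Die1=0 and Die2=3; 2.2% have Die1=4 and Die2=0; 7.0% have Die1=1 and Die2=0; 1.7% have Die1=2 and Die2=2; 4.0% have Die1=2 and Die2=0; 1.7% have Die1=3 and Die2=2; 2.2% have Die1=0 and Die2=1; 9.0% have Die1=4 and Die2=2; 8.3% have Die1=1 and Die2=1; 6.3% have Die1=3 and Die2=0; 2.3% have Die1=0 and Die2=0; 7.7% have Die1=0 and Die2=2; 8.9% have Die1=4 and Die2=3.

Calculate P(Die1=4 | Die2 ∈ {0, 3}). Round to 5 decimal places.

P(Die2=0) = 0.023 + 0.070 + 0.040 + 0.063 + 0.022 = 0.218.
P(Die2=3) = 0.050 + 0.013 + 0.036 + 0.049 + 0.089 = 0.237.
P(Die2 ∈ {0, 3}) = 0.218 + 0.237 = 0.455; P(Die1=4, Die2 ∈ {0, 3}) = 0.022 + 0.089 = 0.111.
P(Die1=4 | Die2 ∈ {0, 3}) = 0.111/0.455 = 0.24396.

0.24396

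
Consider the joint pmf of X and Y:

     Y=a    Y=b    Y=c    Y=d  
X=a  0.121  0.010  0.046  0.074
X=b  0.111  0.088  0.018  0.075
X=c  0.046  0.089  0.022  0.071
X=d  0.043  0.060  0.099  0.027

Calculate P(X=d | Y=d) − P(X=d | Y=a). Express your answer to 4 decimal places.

P(Y=d) = 0.074 + 0.075 + 0.071 + 0.027 = 0.247; P(X=d | Y=d) = 0.027/0.247 = 0.10931.
P(Y=a) = 0.121 + 0.111 + 0.046 + 0.043 = 0.321; P(X=d | Y=a) = 0.043/0.321 = 0.13396.
Difference = -0.0246.

-0.0246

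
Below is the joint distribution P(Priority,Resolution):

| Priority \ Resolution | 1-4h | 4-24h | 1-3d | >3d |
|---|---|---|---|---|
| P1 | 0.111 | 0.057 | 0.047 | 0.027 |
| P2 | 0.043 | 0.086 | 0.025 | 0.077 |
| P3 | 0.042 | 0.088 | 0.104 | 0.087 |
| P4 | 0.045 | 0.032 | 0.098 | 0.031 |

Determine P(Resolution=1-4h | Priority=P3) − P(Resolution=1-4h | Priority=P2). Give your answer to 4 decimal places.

-0.0553

P(Priority=P3) = 0.042 + 0.088 + 0.104 + 0.087 = 0.321; P(Resolution=1-4h | Priority=P3) = 0.042/0.321 = 0.13084.
P(Priority=P2) = 0.043 + 0.086 + 0.025 + 0.077 = 0.231; P(Resolution=1-4h | Priority=P2) = 0.043/0.231 = 0.18615.
Difference = -0.0553.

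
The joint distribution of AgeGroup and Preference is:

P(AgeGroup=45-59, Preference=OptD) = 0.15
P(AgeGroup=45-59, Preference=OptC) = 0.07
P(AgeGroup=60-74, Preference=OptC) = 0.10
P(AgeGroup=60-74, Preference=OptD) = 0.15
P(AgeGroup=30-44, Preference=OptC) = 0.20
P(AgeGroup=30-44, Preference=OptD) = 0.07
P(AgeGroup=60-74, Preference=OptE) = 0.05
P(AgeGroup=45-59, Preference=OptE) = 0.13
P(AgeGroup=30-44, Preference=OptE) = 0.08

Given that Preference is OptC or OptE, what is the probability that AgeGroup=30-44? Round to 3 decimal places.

0.444

P(Preference=OptC) = 0.20 + 0.07 + 0.10 = 0.37.
P(Preference=OptE) = 0.08 + 0.13 + 0.05 = 0.26.
P(Preference ∈ {OptC, OptE}) = 0.37 + 0.26 = 0.63; P(AgeGroup=30-44, Preference ∈ {OptC, OptE}) = 0.20 + 0.08 = 0.28.
P(AgeGroup=30-44 | Preference ∈ {OptC, OptE}) = 0.28/0.63 = 0.444.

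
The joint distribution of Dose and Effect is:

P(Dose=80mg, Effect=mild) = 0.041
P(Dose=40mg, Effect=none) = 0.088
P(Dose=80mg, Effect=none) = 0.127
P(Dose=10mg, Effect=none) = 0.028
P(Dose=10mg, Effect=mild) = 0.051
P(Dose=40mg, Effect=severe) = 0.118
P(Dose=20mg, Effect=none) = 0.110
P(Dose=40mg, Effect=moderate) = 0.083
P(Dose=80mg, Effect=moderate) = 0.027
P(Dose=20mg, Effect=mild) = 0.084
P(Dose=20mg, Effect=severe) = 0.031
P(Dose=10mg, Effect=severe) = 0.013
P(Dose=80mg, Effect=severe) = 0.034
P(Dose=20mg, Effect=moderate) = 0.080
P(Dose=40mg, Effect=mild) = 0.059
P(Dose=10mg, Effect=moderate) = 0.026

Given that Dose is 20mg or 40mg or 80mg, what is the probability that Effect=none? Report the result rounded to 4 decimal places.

P(Dose=20mg) = 0.110 + 0.084 + 0.080 + 0.031 = 0.305.
P(Dose=40mg) = 0.088 + 0.059 + 0.083 + 0.118 = 0.348.
P(Dose=80mg) = 0.127 + 0.041 + 0.027 + 0.034 = 0.229.
P(Dose ∈ {20mg, 40mg, 80mg}) = 0.305 + 0.348 + 0.229 = 0.882; P(Effect=none, Dose ∈ {20mg, 40mg, 80mg}) = 0.110 + 0.088 + 0.127 = 0.325.
P(Effect=none | Dose ∈ {20mg, 40mg, 80mg}) = 0.325/0.882 = 0.3685.

0.3685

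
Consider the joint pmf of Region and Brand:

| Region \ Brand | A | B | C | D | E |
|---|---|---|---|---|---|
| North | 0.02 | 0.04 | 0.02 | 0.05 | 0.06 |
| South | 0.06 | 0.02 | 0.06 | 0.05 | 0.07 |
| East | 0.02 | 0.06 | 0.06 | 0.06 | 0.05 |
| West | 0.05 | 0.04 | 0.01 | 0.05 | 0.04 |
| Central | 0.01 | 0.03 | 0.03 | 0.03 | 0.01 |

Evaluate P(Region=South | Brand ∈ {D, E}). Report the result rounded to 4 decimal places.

P(Brand=D) = 0.05 + 0.05 + 0.06 + 0.05 + 0.03 = 0.24.
P(Brand=E) = 0.06 + 0.07 + 0.05 + 0.04 + 0.01 = 0.23.
P(Brand ∈ {D, E}) = 0.24 + 0.23 = 0.47; P(Region=South, Brand ∈ {D, E}) = 0.05 + 0.07 = 0.12.
P(Region=South | Brand ∈ {D, E}) = 0.12/0.47 = 0.2553.

0.2553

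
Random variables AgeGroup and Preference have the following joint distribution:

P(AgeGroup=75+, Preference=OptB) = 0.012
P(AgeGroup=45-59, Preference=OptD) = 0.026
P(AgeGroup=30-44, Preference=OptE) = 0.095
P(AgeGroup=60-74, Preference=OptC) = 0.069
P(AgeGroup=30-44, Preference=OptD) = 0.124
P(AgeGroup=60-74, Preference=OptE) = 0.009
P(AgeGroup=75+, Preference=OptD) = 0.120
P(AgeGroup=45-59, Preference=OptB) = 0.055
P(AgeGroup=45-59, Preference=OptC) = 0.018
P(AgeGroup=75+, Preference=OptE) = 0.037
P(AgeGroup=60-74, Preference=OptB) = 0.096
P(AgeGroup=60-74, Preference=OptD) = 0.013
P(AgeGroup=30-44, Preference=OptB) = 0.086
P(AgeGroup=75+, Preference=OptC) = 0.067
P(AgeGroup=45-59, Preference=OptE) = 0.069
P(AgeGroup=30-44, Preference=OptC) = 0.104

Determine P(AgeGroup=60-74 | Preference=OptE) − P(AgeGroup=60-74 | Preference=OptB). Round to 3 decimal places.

-0.343

P(Preference=OptE) = 0.095 + 0.069 + 0.009 + 0.037 = 0.210; P(AgeGroup=60-74 | Preference=OptE) = 0.009/0.210 = 0.0429.
P(Preference=OptB) = 0.086 + 0.055 + 0.096 + 0.012 = 0.249; P(AgeGroup=60-74 | Preference=OptB) = 0.096/0.249 = 0.3855.
Difference = -0.343.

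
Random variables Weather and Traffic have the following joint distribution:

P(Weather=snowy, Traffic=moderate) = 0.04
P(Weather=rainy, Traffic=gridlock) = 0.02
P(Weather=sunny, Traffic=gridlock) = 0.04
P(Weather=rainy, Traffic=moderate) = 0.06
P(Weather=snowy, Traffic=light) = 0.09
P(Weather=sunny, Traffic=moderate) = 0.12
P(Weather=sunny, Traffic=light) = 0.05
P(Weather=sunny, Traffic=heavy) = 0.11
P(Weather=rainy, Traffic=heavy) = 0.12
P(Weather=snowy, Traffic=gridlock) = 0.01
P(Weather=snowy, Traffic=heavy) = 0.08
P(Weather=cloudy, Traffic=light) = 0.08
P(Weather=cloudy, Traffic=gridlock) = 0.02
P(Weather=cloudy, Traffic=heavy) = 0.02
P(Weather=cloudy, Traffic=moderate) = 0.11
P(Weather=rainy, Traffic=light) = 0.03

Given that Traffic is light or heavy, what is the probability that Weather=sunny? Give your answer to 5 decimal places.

P(Traffic=light) = 0.05 + 0.08 + 0.03 + 0.09 = 0.25.
P(Traffic=heavy) = 0.11 + 0.02 + 0.12 + 0.08 = 0.33.
P(Traffic ∈ {light, heavy}) = 0.25 + 0.33 = 0.58; P(Weather=sunny, Traffic ∈ {light, heavy}) = 0.05 + 0.11 = 0.16.
P(Weather=sunny | Traffic ∈ {light, heavy}) = 0.16/0.58 = 0.27586.

0.27586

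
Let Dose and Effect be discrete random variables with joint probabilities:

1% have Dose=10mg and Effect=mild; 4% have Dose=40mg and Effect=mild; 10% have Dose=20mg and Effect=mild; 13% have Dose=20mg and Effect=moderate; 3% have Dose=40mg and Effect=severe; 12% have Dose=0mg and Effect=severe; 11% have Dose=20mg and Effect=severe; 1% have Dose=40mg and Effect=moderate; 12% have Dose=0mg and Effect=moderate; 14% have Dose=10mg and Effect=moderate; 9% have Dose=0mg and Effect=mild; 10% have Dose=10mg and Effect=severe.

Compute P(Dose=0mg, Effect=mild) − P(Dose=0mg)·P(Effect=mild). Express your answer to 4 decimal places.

0.0108

P(Dose=0mg) = 0.09 + 0.12 + 0.12 = 0.33.
P(Effect=mild) = 0.09 + 0.01 + 0.10 + 0.04 = 0.24.
P(Dose=0mg, Effect=mild) − P(Dose=0mg)P(Effect=mild) = 0.09 − 0.33×0.24 = 0.0108.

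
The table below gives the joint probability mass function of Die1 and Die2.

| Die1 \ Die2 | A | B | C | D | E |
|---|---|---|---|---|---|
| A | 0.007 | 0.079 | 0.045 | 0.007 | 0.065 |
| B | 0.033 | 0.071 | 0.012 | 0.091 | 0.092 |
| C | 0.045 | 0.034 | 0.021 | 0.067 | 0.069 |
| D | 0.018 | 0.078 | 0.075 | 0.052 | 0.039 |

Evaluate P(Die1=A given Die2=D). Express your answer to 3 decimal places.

P(Die2=D) = 0.007 + 0.091 + 0.067 + 0.052 = 0.217.
P(Die1=A | Die2=D) = 0.007/0.217 = 0.032.

0.032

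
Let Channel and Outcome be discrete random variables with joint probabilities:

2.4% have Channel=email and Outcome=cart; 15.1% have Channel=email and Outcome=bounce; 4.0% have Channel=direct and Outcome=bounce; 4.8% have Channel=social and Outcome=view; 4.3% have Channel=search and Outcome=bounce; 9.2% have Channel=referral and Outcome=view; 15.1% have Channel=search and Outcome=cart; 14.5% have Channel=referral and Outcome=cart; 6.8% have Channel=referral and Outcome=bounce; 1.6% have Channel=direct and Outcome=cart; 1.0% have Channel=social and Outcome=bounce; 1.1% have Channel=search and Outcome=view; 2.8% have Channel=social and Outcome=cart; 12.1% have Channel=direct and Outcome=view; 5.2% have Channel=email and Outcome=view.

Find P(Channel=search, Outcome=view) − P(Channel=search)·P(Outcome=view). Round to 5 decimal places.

-0.05542

P(Channel=search) = 0.043 + 0.011 + 0.151 = 0.205.
P(Outcome=view) = 0.052 + 0.011 + 0.048 + 0.121 + 0.092 = 0.324.
P(Channel=search, Outcome=view) − P(Channel=search)P(Outcome=view) = 0.011 − 0.205×0.324 = -0.05542.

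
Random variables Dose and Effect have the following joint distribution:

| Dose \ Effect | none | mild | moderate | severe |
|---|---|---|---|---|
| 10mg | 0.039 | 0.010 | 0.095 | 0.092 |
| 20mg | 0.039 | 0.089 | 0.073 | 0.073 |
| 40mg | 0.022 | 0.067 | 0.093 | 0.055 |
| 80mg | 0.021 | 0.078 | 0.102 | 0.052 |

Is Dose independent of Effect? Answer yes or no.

P(Dose=10mg) = 0.236 and P(Effect=mild) = 0.244, so their product is 0.05758, but P(Dose=10mg, Effect=mild) = 0.010. Since these differ, Dose and Effect are not independent.

no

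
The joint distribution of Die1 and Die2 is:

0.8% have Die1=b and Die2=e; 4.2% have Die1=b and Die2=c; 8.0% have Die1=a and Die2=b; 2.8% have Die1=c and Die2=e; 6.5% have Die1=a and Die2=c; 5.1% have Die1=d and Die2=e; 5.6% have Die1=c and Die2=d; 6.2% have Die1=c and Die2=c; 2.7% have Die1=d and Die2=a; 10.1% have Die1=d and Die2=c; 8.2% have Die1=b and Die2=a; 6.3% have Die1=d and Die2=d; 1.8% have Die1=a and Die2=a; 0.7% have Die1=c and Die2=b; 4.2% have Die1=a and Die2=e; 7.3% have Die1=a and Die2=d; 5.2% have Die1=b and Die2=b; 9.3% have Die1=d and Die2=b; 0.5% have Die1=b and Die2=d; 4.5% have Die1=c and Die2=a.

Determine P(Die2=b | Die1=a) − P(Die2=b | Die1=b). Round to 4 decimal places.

0.0126

P(Die1=a) = 0.018 + 0.080 + 0.065 + 0.073 + 0.042 = 0.278; P(Die2=b | Die1=a) = 0.080/0.278 = 0.28777.
P(Die1=b) = 0.082 + 0.052 + 0.042 + 0.005 + 0.008 = 0.189; P(Die2=b | Die1=b) = 0.052/0.189 = 0.27513.
Difference = 0.0126.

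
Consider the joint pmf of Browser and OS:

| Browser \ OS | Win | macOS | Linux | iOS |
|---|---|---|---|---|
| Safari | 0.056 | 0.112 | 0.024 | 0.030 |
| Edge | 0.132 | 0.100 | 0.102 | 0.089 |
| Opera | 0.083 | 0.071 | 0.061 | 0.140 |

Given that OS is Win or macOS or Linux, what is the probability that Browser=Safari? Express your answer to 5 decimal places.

P(OS=Win) = 0.056 + 0.132 + 0.083 = 0.271.
P(OS=macOS) = 0.112 + 0.100 + 0.071 = 0.283.
P(OS=Linux) = 0.024 + 0.102 + 0.061 = 0.187.
P(OS ∈ {Win, macOS, Linux}) = 0.271 + 0.283 + 0.187 = 0.741; P(Browser=Safari, OS ∈ {Win, macOS, Linux}) = 0.056 + 0.112 + 0.024 = 0.192.
P(Browser=Safari | OS ∈ {Win, macOS, Linux}) = 0.192/0.741 = 0.25911.

0.25911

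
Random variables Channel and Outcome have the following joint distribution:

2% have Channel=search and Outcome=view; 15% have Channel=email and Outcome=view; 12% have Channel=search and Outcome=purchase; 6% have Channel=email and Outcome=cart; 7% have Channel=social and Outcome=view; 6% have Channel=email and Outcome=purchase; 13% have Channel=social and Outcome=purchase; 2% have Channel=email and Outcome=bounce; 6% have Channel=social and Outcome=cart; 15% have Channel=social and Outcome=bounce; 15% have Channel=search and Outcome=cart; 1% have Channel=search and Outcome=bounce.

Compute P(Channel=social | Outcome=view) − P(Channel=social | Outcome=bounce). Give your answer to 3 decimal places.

P(Outcome=view) = 0.15 + 0.02 + 0.07 = 0.24; P(Channel=social | Outcome=view) = 0.07/0.24 = 0.2917.
P(Outcome=bounce) = 0.02 + 0.01 + 0.15 = 0.18; P(Channel=social | Outcome=bounce) = 0.15/0.18 = 0.8333.
Difference = -0.542.

-0.542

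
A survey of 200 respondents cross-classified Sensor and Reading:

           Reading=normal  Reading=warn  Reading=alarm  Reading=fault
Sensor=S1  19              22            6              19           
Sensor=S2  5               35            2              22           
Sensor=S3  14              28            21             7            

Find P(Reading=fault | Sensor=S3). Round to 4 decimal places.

Total with Sensor=S3: 14 + 28 + 21 + 7 = 70.
P(Reading=fault | Sensor=S3) = 7/70 = 0.1000.

0.1000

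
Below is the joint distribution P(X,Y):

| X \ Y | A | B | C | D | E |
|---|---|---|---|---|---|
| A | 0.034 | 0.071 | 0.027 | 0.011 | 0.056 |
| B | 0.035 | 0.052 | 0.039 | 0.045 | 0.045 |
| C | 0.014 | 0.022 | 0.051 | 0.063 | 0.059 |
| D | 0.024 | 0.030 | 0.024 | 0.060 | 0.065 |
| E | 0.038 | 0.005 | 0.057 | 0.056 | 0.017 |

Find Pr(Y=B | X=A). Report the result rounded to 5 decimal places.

P(X=A) = 0.034 + 0.071 + 0.027 + 0.011 + 0.056 = 0.199.
P(Y=B | X=A) = 0.071/0.199 = 0.35678.

0.35678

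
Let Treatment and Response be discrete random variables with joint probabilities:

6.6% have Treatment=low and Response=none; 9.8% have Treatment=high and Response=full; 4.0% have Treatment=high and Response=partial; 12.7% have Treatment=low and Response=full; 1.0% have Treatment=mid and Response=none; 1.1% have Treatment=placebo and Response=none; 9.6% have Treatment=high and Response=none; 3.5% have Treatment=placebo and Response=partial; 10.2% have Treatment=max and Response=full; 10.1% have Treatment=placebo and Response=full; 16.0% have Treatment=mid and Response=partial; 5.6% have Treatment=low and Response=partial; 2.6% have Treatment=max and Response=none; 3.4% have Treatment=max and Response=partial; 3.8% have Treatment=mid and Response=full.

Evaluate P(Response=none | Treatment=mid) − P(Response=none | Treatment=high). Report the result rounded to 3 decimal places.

-0.362

P(Treatment=mid) = 0.010 + 0.160 + 0.038 = 0.208; P(Response=none | Treatment=mid) = 0.010/0.208 = 0.0481.
P(Treatment=high) = 0.096 + 0.040 + 0.098 = 0.234; P(Response=none | Treatment=high) = 0.096/0.234 = 0.4103.
Difference = -0.362.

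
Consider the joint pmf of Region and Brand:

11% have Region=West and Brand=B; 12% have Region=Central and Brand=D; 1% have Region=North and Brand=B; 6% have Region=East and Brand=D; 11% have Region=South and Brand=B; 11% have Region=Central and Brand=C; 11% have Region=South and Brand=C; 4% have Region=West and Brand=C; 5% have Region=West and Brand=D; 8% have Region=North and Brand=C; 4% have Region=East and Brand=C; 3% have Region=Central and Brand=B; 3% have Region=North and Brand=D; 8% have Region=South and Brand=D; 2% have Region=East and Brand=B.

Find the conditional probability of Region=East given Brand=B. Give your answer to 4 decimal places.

P(Brand=B) = 0.01 + 0.11 + 0.02 + 0.11 + 0.03 = 0.28.
P(Region=East | Brand=B) = 0.02/0.28 = 0.0714.

0.0714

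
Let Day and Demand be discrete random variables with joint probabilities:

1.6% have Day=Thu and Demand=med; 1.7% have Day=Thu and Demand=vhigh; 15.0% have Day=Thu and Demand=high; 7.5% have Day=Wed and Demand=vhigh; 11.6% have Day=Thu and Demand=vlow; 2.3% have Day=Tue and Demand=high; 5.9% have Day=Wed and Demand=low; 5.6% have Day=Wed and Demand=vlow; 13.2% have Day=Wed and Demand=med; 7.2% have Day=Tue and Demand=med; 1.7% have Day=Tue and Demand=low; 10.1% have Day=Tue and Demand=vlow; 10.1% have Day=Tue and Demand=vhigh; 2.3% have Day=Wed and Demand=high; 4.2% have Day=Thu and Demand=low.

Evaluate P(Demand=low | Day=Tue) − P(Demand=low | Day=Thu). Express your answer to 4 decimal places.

P(Day=Tue) = 0.101 + 0.017 + 0.072 + 0.023 + 0.101 = 0.314; P(Demand=low | Day=Tue) = 0.017/0.314 = 0.05414.
P(Day=Thu) = 0.116 + 0.042 + 0.016 + 0.150 + 0.017 = 0.341; P(Demand=low | Day=Thu) = 0.042/0.341 = 0.12317.
Difference = -0.0690.

-0.0690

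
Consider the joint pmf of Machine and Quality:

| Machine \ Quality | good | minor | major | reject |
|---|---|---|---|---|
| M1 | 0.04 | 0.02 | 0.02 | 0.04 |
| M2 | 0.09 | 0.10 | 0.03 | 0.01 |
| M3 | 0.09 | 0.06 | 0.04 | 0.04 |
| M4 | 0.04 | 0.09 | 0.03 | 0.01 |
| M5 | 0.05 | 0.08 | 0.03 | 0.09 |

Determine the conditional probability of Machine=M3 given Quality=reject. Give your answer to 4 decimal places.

0.2105

P(Quality=reject) = 0.04 + 0.01 + 0.04 + 0.01 + 0.09 = 0.19.
P(Machine=M3 | Quality=reject) = 0.04/0.19 = 0.2105.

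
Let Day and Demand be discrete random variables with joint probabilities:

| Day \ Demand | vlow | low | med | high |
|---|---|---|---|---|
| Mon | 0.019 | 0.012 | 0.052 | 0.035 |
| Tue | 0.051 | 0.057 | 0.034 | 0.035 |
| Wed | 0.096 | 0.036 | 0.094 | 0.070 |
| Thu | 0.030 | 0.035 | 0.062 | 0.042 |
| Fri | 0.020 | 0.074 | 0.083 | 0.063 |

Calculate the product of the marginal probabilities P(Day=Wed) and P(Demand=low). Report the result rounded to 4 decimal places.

0.0633

P(Day=Wed) = 0.096 + 0.036 + 0.094 + 0.070 = 0.296.
P(Demand=low) = 0.012 + 0.057 + 0.036 + 0.035 + 0.074 = 0.214.
Product: 0.296 × 0.214 = 0.0633.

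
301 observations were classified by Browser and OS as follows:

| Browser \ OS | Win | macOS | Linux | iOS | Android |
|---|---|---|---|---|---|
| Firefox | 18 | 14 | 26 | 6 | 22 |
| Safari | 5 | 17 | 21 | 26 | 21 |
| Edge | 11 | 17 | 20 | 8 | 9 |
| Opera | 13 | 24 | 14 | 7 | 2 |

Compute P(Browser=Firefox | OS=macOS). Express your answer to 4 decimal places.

Total with OS=macOS: 14 + 17 + 17 + 24 = 72.
P(Browser=Firefox | OS=macOS) = 14/72 = 0.1944.

0.1944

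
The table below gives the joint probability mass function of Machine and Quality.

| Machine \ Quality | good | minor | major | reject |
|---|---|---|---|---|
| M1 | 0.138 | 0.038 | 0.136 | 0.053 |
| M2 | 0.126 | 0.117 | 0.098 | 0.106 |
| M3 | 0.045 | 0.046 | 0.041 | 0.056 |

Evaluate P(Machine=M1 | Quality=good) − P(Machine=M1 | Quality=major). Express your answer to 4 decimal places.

-0.0479

P(Quality=good) = 0.138 + 0.126 + 0.045 = 0.309; P(Machine=M1 | Quality=good) = 0.138/0.309 = 0.44660.
P(Quality=major) = 0.136 + 0.098 + 0.041 = 0.275; P(Machine=M1 | Quality=major) = 0.136/0.275 = 0.49455.
Difference = -0.0479.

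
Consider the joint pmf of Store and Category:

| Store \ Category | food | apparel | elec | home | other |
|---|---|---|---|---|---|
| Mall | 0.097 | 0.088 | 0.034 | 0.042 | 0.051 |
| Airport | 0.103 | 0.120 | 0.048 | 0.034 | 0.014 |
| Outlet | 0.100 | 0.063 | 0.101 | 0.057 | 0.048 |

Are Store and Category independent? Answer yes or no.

P(Store=Outlet) = 0.369 and P(Category=apparel) = 0.271, so their product is 0.10000, but P(Store=Outlet, Category=apparel) = 0.063. Since these differ, Store and Category are not independent.

no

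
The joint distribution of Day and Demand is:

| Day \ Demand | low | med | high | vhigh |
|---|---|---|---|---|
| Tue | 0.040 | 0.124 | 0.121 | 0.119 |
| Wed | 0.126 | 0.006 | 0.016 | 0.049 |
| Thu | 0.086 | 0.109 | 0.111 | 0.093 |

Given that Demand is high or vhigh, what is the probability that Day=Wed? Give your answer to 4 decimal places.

P(Demand=high) = 0.121 + 0.016 + 0.111 = 0.248.
P(Demand=vhigh) = 0.119 + 0.049 + 0.093 = 0.261.
P(Demand ∈ {high, vhigh}) = 0.248 + 0.261 = 0.509; P(Day=Wed, Demand ∈ {high, vhigh}) = 0.016 + 0.049 = 0.065.
P(Day=Wed | Demand ∈ {high, vhigh}) = 0.065/0.509 = 0.1277.

0.1277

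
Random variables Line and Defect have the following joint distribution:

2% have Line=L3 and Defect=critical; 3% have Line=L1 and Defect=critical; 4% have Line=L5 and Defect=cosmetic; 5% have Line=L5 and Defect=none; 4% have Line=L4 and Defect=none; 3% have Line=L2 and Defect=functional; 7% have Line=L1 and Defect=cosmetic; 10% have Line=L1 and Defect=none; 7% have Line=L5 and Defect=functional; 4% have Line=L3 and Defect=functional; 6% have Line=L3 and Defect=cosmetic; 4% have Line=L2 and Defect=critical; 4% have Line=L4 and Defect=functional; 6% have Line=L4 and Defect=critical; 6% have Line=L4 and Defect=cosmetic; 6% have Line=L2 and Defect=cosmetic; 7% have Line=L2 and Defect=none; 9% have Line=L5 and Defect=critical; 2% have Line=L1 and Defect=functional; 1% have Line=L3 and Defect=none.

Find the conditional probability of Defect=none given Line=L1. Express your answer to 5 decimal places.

0.45455

P(Line=L1) = 0.10 + 0.07 + 0.02 + 0.03 = 0.22.
P(Defect=none | Line=L1) = 0.10/0.22 = 0.45455.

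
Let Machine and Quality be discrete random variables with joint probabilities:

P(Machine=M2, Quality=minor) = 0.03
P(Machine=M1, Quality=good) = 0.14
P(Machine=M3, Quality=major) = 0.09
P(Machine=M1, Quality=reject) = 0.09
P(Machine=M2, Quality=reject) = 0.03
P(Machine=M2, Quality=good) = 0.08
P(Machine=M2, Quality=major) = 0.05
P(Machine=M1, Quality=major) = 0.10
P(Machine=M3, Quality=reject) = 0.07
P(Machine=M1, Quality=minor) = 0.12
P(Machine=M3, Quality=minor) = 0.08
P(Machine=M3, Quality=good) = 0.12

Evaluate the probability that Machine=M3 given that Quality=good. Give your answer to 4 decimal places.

0.3529

P(Quality=good) = 0.14 + 0.08 + 0.12 = 0.34.
P(Machine=M3 | Quality=good) = 0.12/0.34 = 0.3529.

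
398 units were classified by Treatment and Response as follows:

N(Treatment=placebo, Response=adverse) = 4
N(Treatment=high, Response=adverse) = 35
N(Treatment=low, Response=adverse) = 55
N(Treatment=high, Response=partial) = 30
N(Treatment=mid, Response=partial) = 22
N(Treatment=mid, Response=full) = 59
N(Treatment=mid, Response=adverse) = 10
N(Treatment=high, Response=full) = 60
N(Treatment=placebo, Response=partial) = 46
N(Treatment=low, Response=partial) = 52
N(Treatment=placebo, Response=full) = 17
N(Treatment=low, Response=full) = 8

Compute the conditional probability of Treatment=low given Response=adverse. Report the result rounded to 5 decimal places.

0.52885

Total with Response=adverse: 4 + 55 + 10 + 35 = 104.
P(Treatment=low | Response=adverse) = 55/104 = 0.52885.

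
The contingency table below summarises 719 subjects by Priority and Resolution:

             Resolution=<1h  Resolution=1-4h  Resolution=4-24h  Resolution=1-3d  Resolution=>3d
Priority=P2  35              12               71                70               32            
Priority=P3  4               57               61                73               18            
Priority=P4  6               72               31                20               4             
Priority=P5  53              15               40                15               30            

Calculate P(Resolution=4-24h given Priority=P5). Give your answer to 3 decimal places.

Total with Priority=P5: 53 + 15 + 40 + 15 + 30 = 153.
P(Resolution=4-24h | Priority=P5) = 40/153 = 0.261.

0.261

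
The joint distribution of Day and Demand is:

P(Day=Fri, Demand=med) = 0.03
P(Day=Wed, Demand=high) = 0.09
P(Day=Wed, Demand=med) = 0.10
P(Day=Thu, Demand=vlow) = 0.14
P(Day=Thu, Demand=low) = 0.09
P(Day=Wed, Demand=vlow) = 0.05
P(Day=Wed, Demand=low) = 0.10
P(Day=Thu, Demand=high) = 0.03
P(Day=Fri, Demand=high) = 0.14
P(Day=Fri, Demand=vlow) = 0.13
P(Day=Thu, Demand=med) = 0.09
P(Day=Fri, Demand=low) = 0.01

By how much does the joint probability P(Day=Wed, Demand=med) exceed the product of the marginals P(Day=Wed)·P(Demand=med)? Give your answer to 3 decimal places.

0.025

P(Day=Wed) = 0.05 + 0.10 + 0.10 + 0.09 = 0.34.
P(Demand=med) = 0.10 + 0.09 + 0.03 = 0.22.
P(Day=Wed, Demand=med) − P(Day=Wed)P(Demand=med) = 0.10 − 0.34×0.22 = 0.025.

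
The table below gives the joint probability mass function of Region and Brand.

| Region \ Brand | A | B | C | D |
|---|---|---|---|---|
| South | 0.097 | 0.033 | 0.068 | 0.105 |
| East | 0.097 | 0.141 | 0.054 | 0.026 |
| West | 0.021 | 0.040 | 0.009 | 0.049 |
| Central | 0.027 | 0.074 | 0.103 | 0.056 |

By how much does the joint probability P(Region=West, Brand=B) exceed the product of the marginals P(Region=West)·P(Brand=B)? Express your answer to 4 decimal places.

P(Region=West) = 0.021 + 0.040 + 0.009 + 0.049 = 0.119.
P(Brand=B) = 0.033 + 0.141 + 0.040 + 0.074 = 0.288.
P(Region=West, Brand=B) − P(Region=West)P(Brand=B) = 0.040 − 0.119×0.288 = 0.0057.

0.0057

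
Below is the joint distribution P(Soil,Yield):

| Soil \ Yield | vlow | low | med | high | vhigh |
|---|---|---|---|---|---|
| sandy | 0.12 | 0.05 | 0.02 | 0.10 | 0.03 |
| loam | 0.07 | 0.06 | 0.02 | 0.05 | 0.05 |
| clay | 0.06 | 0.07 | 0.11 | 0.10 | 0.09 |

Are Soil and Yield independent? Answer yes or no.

no

P(Soil=clay) = 0.43 and P(Yield=vlow) = 0.25, so their product is 0.1075, but P(Soil=clay, Yield=vlow) = 0.06. Since these differ, Soil and Yield are not independent.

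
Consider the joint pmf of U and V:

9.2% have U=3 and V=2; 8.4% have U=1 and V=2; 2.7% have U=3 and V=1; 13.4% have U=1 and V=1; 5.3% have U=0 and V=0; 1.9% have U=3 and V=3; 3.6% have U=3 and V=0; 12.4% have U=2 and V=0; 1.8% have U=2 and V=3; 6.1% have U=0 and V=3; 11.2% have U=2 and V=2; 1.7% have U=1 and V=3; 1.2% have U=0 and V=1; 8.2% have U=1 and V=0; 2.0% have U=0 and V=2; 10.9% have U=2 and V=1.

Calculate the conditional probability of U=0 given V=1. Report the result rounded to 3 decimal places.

0.043

P(V=1) = 0.012 + 0.134 + 0.109 + 0.027 = 0.282.
P(U=0 | V=1) = 0.012/0.282 = 0.043.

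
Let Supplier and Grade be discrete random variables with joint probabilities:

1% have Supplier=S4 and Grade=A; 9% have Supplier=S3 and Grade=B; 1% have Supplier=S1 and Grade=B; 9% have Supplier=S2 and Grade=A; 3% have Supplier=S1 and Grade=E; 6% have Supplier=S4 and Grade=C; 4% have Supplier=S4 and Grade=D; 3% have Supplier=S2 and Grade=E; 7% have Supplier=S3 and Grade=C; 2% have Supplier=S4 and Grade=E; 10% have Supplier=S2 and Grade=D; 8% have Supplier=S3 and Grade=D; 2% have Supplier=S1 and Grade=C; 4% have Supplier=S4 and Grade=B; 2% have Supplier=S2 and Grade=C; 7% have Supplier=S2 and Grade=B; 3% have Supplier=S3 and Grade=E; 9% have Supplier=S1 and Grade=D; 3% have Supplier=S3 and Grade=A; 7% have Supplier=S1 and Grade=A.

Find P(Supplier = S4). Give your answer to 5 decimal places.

0.17000

P(Supplier=S4) = 0.01 + 0.04 + 0.06 + 0.04 + 0.02 = 0.17.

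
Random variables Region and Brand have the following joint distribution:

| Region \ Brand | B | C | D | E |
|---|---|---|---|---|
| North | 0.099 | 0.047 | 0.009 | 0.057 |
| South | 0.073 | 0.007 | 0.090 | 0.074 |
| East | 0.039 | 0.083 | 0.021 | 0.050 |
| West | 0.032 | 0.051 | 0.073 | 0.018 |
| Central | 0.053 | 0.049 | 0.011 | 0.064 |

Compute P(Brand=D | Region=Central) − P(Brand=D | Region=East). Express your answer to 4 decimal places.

P(Region=Central) = 0.053 + 0.049 + 0.011 + 0.064 = 0.177; P(Brand=D | Region=Central) = 0.011/0.177 = 0.06215.
P(Region=East) = 0.039 + 0.083 + 0.021 + 0.050 = 0.193; P(Brand=D | Region=East) = 0.021/0.193 = 0.10881.
Difference = -0.0467.

-0.0467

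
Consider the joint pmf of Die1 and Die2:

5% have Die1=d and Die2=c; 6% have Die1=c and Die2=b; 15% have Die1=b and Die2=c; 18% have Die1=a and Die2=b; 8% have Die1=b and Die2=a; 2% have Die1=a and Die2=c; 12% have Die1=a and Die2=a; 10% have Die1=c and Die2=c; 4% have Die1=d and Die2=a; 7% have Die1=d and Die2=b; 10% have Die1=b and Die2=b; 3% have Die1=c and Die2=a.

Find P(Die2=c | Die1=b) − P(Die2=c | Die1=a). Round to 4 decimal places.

P(Die1=b) = 0.08 + 0.10 + 0.15 = 0.33; P(Die2=c | Die1=b) = 0.15/0.33 = 0.45455.
P(Die1=a) = 0.12 + 0.18 + 0.02 = 0.32; P(Die2=c | Die1=a) = 0.02/0.32 = 0.06250.
Difference = 0.3920.

0.3920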